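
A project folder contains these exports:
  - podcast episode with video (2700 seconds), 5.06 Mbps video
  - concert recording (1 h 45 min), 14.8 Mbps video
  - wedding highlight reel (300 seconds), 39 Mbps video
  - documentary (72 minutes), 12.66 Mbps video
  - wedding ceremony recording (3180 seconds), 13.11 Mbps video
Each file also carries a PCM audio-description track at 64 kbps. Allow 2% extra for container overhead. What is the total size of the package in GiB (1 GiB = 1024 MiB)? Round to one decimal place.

Audio: 64 kbps = 0.064 Mbps.
podcast episode with video: 5.124 Mbps × 2700 s × 1.02 = 14111.5 Mb
concert recording: 14.864 Mbps × 6300 s × 1.02 = 95516.1 Mb
wedding highlight reel: 39.064 Mbps × 300 s × 1.02 = 11953.6 Mb
documentary: 12.724 Mbps × 4320 s × 1.02 = 56067.0 Mb
wedding ceremony recording: 13.174 Mbps × 3180 s × 1.02 = 42731.2 Mb
Total: 220379.4 Mb = 27547.4 MB.
= 25.66 GiB.

25.7 GiB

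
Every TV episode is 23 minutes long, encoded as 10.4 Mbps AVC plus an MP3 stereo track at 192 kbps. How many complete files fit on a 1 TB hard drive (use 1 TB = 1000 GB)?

547

23 min = 1380 s
Audio: 192 kbps = 0.192 Mbps.
Total bitrate: 10.592 Mbps.
Per item: 10.592 Mbps × 1380 s = 14,617 Mb = 1,827 MB.
Capacity: 1 TB = 8,000,000 Mb; 547.31 items → 547 complete.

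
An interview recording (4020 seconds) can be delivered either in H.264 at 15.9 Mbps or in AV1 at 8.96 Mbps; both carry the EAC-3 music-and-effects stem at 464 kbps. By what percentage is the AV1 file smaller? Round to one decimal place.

42.4%

Audio: 464 kbps = 0.464 Mbps.
H.264: 16.364 Mbps × 4020 s = 65783.3 Mb = 8.223 GB.
AV1: 9.424 Mbps × 4020 s = 37884.5 Mb = 4.736 GB.
Reduction: (1 − 4.736/8.223) × 100 = 42.41%.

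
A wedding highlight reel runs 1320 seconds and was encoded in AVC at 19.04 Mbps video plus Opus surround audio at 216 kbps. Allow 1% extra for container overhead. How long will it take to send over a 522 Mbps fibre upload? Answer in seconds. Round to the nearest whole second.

Audio: 216 kbps = 0.216 Mbps.
Total bitrate: 19.256 Mbps.
File: 19.256 Mbps × 1320 s = 25417.9 Mb.
With 1% container overhead: ×1.01. → 25672.1 Mb.
At 522 Mbps: 25672.1 / 522 = 49.2 s ≈ 49.2 seconds.

49 seconds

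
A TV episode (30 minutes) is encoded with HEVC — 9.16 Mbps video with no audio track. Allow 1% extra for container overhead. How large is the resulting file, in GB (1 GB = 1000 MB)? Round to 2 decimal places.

2.08 GB

30 min = 1800 s
Total bitrate: 9.16 Mbps.
Stream data: 9.160 Mbps × 1800 s = 16488.0 Mb.
With 1% container overhead: ×1.01.
16,653 Mb ÷ 8 = 2,082 MB → 2.082 GB.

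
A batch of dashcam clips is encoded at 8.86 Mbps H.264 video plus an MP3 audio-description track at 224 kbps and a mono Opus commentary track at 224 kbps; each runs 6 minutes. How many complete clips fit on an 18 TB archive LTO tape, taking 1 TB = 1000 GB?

6 min = 360 s
Audio total: 224 + 224 = 448 kbps = 0.448 Mbps.
Total bitrate: 9.308 Mbps.
Per item: 9.308 Mbps × 360 s = 3,351 Mb = 418.9 MB.
Capacity: 18 TB = 144,000,000 Mb; 42973.79 items → 42973 complete.

42973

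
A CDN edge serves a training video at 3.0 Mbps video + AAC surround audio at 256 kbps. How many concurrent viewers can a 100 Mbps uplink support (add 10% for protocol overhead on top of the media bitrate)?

27

Audio: 256 kbps = 0.256 Mbps.
Per-viewer media rate: 3.256 Mbps.
On the wire with 10% overhead: 3.582 Mbps.
100 Mbps = 100.0 Mbps; 100.0 / 3.582 = 27.92 → 27 viewers.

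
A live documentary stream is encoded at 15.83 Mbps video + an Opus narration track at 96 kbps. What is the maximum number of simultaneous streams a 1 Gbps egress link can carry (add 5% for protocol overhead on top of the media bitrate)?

59

Audio: 96 kbps = 0.096 Mbps.
Per-viewer media rate: 15.926 Mbps.
On the wire with 5% overhead: 16.722 Mbps.
1 Gbps = 1,000 Mbps; 1,000 / 16.722 = 59.80 → 59 viewers.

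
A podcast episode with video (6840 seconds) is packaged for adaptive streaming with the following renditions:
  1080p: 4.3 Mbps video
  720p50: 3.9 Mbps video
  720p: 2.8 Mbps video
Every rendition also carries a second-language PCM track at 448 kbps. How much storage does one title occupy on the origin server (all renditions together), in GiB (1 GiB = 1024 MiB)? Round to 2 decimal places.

9.83 GiB

Audio: 448 kbps = 0.448 Mbps.
Sum of rendition bitrates: (4.3+0.448) + (3.9+0.448) + (2.8+0.448) = 12.344 Mbps.
× 6840 s = 84,433 Mb = 10,554 MB = 9.829 GiB.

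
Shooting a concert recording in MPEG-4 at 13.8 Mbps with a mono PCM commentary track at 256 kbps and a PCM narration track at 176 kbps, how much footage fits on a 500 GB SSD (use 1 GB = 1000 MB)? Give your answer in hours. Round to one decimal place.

Audio total: 256 + 176 = 432 kbps = 0.432 Mbps.
Total bitrate: 13.8 + 0.432 = 14.232 Mbps.
Capacity: 500 GB = 4,000,000 Mb.
Recording time: 4,000,000 / 14.232 = 281,057 s ≈ 78.1 hours.

78.1 hours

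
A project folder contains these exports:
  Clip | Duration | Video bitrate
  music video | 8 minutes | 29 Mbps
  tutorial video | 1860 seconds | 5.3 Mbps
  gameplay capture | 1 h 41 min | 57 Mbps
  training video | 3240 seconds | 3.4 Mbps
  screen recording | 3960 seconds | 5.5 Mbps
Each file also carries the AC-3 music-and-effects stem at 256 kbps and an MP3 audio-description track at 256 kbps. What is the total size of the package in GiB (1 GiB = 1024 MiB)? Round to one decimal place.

Audio total: 256 + 256 = 512 kbps = 0.512 Mbps.
music video: 29.512 Mbps × 480 s = 14165.8 Mb
tutorial video: 5.812 Mbps × 1860 s = 10810.3 Mb
gameplay capture: 57.512 Mbps × 6060 s = 348522.7 Mb
training video: 3.912 Mbps × 3240 s = 12674.9 Mb
screen recording: 6.012 Mbps × 3960 s = 23807.5 Mb
Total: 409981.2 Mb = 51247.7 MB.
= 47.73 GiB.

47.7 GiB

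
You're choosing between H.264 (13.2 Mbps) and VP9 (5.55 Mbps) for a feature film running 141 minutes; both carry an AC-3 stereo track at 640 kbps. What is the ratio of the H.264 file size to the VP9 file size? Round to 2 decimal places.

2.24

141 min = 8460 s
Audio: 640 kbps = 0.640 Mbps.
H.264: 13.840 Mbps × 8460 s = 117086.4 Mb = 13.631 GiB.
VP9: 6.190 Mbps × 8460 s = 52367.4 Mb = 6.096 GiB.
Ratio: 13.631 / 6.096 = 2.236.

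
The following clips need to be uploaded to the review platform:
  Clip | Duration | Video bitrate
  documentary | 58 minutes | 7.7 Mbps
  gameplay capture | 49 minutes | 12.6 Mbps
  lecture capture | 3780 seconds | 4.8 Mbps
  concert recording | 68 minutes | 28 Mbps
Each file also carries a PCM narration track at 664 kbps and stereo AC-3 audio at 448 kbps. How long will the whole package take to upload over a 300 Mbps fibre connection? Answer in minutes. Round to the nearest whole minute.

Audio total: 664 + 448 = 1112 kbps = 1.112 Mbps.
documentary: 8.812 Mbps × 3480 s = 30665.8 Mb
gameplay capture: 13.712 Mbps × 2940 s = 40313.3 Mb
lecture capture: 5.912 Mbps × 3780 s = 22347.4 Mb
concert recording: 29.112 Mbps × 4080 s = 118777.0 Mb
Total: 212103.4 Mb = 26512.9 MB.
At 300 Mbps: 212103.4 / 300 = 707 s ≈ 11.8 minutes.

12 minutes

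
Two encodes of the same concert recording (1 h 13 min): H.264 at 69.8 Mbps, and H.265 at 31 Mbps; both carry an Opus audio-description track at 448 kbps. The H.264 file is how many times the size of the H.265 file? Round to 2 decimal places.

2.23

1 h 13 min = 73 min = 4380 s
Audio: 448 kbps = 0.448 Mbps.
H.264: 70.248 Mbps × 4380 s = 307686.2 Mb = 38.461 GB.
H.265: 31.448 Mbps × 4380 s = 137742.2 Mb = 17.218 GB.
Ratio: 38.461 / 17.218 = 2.234.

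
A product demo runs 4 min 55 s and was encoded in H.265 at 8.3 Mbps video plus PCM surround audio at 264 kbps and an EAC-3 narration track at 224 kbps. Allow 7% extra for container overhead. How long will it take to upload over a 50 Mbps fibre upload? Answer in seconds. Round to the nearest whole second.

4 min 55 s = 295 s
Audio total: 264 + 224 = 488 kbps = 0.488 Mbps.
Total bitrate: 8.788 Mbps.
File: 8.788 Mbps × 295 s = 2592.5 Mb.
With 7% container overhead: ×1.07. → 2773.9 Mb.
At 50 Mbps: 2773.9 / 50 = 55.5 s ≈ 55.5 seconds.

55 seconds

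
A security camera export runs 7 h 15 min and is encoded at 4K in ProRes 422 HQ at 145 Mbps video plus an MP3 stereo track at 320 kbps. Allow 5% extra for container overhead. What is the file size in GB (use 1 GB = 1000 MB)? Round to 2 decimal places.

7 h 15 min = 435 min = 26100 s
Audio: 320 kbps = 0.320 Mbps.
Total bitrate: 145 + 0.320 = 145.320 Mbps.
Stream data: 145.320 Mbps × 26100 s = 3792852.0 Mb.
With 5% container overhead: ×1.05.
3,982,495 Mb ÷ 8 = 497,812 MB → 497.8 GB.

497.81 GB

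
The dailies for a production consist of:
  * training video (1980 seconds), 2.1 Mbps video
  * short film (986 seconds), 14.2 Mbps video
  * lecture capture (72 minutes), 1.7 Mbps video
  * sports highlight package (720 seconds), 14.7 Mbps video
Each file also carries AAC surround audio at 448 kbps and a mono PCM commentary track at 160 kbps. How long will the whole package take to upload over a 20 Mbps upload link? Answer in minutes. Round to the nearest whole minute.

34 minutes

Audio total: 448 + 160 = 608 kbps = 0.608 Mbps.
training video: 2.708 Mbps × 1980 s = 5361.8 Mb
short film: 14.808 Mbps × 986 s = 14600.7 Mb
lecture capture: 2.308 Mbps × 4320 s = 9970.6 Mb
sports highlight package: 15.308 Mbps × 720 s = 11021.8 Mb
Total: 40954.8 Mb = 5119.4 MB.
At 20 Mbps: 40954.8 / 20 = 2048 s ≈ 34.1 minutes.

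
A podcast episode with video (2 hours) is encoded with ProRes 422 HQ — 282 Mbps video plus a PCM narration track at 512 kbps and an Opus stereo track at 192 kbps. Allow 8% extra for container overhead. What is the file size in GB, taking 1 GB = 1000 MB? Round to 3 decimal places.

2 h = 7200 s
Audio total: 512 + 192 = 704 kbps = 0.704 Mbps.
Total bitrate: 282 + 0.704 = 282.704 Mbps.
Stream data: 282.704 Mbps × 7200 s = 2035468.8 Mb.
With 8% container overhead: ×1.08.
2,198,306 Mb ÷ 8 = 274,788 MB → 274.8 GB.

274.788 GB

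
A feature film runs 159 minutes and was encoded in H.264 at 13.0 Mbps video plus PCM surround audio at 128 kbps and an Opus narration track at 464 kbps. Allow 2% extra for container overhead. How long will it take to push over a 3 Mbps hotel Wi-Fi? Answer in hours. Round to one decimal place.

12.2 hours

159 min = 9540 s
Audio total: 128 + 464 = 592 kbps = 0.592 Mbps.
Total bitrate: 13.592 Mbps.
File: 13.592 Mbps × 9540 s = 129667.7 Mb.
With 2% container overhead: ×1.02. → 132261.0 Mb.
At 3 Mbps: 132261.0 / 3 = 44087.0 s ≈ 12.2 hours.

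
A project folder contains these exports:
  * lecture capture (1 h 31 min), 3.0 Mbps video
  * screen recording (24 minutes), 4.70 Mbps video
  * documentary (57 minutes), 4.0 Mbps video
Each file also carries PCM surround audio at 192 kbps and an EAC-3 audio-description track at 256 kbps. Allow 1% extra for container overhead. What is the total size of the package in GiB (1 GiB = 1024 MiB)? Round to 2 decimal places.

Audio total: 192 + 256 = 448 kbps = 0.448 Mbps.
lecture capture: 3.448 Mbps × 5460 s × 1.01 = 19014.3 Mb
screen recording: 5.148 Mbps × 1440 s × 1.01 = 7487.3 Mb
documentary: 4.448 Mbps × 3420 s × 1.01 = 15364.3 Mb
Total: 41865.9 Mb = 5233.2 MB.
= 4.874 GiB.

4.87 GiB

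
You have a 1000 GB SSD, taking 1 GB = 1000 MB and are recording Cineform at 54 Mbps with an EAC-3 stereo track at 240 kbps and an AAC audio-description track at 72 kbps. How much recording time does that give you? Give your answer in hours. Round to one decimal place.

Audio total: 240 + 72 = 312 kbps = 0.312 Mbps.
Total bitrate: 54 + 0.312 = 54.312 Mbps.
Capacity: 1000 GB = 8,000,000 Mb.
Recording time: 8,000,000 / 54.312 = 147,297 s ≈ 40.9 hours.

40.9 hours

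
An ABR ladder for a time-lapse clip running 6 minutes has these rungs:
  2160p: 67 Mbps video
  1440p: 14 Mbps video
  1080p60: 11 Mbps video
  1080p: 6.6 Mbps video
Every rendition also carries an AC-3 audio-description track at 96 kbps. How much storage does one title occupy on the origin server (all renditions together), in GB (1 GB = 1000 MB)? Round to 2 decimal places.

4.45 GB

6 min = 360 s
Audio: 96 kbps = 0.096 Mbps.
Sum of rendition bitrates: (67+0.096) + (14+0.096) + (11+0.096) + (6.6+0.096) = 98.984 Mbps.
× 360 s = 35,634 Mb = 4,454 MB = 4.454 GB.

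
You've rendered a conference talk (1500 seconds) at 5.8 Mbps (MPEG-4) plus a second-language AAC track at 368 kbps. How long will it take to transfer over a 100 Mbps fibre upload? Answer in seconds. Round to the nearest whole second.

93 seconds

Audio: 368 kbps = 0.368 Mbps.
Total bitrate: 6.168 Mbps.
File: 6.168 Mbps × 1500 s = 9252.0 Mb.
At 100 Mbps: 9252.0 / 100 = 92.5 s ≈ 92.5 seconds.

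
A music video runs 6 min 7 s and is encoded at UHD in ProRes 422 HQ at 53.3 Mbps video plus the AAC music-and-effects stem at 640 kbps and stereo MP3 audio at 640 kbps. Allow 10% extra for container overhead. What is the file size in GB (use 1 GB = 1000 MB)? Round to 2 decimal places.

2.75 GB

6 min 7 s = 367 s
Audio total: 640 + 640 = 1280 kbps = 1.280 Mbps.
Total bitrate: 53.3 + 1.280 = 54.580 Mbps.
Stream data: 54.580 Mbps × 367 s = 20030.9 Mb.
With 10% container overhead: ×1.10.
22,034 Mb ÷ 8 = 2,754 MB → 2.754 GB.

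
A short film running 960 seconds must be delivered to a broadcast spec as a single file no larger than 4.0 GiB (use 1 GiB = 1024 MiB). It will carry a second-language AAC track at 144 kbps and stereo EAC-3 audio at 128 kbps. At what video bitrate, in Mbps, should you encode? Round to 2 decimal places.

35.52 Mbps

Budget: 4.0 GiB = 34359.7 Mb.
Total bitrate budget: 34359.7 Mb / 960 s = 35.791 Mbps.
Audio total: 144 + 128 = 272 kbps = 0.272 Mbps.
Video: 35.791 − 0.272 = 35.519 Mbps.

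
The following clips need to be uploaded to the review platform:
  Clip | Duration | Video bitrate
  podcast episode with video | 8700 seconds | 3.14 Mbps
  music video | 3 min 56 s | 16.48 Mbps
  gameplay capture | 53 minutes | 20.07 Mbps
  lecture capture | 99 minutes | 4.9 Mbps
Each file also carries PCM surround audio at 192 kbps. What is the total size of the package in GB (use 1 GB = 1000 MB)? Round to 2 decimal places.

Audio: 192 kbps = 0.192 Mbps.
podcast episode with video: 3.332 Mbps × 8700 s = 28988.4 Mb
music video: 16.672 Mbps × 236 s = 3934.6 Mb
gameplay capture: 20.262 Mbps × 3180 s = 64433.2 Mb
lecture capture: 5.092 Mbps × 5940 s = 30246.5 Mb
Total: 127602.6 Mb = 15950.3 MB.
= 15.95 GB.

15.95 GB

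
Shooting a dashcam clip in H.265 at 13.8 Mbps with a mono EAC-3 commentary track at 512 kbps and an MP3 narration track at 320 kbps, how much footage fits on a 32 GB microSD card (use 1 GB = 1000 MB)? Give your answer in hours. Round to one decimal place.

4.9 hours

Audio total: 512 + 320 = 832 kbps = 0.832 Mbps.
Total bitrate: 13.8 + 0.832 = 14.632 Mbps.
Capacity: 32 GB = 256,000 Mb.
Recording time: 256,000 / 14.632 = 17,496 s ≈ 4.86 hours.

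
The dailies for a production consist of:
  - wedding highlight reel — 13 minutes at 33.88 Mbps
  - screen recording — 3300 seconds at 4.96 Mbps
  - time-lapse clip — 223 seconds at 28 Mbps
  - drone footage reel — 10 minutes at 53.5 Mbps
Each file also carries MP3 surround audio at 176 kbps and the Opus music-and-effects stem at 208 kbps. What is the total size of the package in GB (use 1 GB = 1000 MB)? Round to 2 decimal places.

10.38 GB

Audio total: 176 + 208 = 384 kbps = 0.384 Mbps.
wedding highlight reel: 34.264 Mbps × 780 s = 26725.9 Mb
screen recording: 5.344 Mbps × 3300 s = 17635.2 Mb
time-lapse clip: 28.384 Mbps × 223 s = 6329.6 Mb
drone footage reel: 53.884 Mbps × 600 s = 32330.4 Mb
Total: 83021.2 Mb = 10377.6 MB.
= 10.38 GB.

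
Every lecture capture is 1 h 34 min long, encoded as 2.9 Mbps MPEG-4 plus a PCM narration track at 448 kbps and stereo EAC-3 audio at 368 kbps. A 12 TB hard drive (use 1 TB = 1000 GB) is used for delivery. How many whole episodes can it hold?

4580

1 h 34 min = 94 min = 5640 s
Audio total: 448 + 368 = 816 kbps = 0.816 Mbps.
Total bitrate: 3.716 Mbps.
Per item: 3.716 Mbps × 5640 s = 20,958 Mb = 2,620 MB.
Capacity: 12 TB = 96,000,000 Mb; 4580.54 items → 4580 complete.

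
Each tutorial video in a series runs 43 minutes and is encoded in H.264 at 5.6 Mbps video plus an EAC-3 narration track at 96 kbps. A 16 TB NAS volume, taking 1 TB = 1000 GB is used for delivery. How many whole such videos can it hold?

43 min = 2580 s
Audio: 96 kbps = 0.096 Mbps.
Total bitrate: 5.696 Mbps.
Per item: 5.696 Mbps × 2580 s = 14,696 Mb = 1,837 MB.
Capacity: 16 TB = 128,000,000 Mb; 8710.04 items → 8710 complete.

8710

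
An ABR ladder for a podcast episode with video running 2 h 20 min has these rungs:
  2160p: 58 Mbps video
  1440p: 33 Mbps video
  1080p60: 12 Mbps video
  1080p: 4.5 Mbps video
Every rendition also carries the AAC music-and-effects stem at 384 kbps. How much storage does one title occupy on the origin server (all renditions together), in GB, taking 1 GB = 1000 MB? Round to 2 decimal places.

114.49 GB

2 h 20 min = 140 min = 8400 s
Audio: 384 kbps = 0.384 Mbps.
Sum of rendition bitrates: (58+0.384) + (33+0.384) + (12+0.384) + (4.5+0.384) = 109.036 Mbps.
× 8400 s = 915,902 Mb = 114,488 MB = 114.5 GB.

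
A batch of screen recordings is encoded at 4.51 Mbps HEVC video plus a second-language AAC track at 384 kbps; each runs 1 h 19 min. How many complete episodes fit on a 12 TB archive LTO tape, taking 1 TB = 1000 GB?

4138

1 h 19 min = 79 min = 4740 s
Audio: 384 kbps = 0.384 Mbps.
Total bitrate: 4.894 Mbps.
Per item: 4.894 Mbps × 4740 s = 23,198 Mb = 2,900 MB.
Capacity: 12 TB = 96,000,000 Mb; 4138.37 items → 4138 complete.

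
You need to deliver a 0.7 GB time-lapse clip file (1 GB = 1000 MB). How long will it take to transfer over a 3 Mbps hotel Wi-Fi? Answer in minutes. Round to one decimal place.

File: 0.7 GB = 5600.0 Mb.
At 3 Mbps: 5600.0 / 3 = 1866.7 s ≈ 31.1 minutes.

31.1 minutes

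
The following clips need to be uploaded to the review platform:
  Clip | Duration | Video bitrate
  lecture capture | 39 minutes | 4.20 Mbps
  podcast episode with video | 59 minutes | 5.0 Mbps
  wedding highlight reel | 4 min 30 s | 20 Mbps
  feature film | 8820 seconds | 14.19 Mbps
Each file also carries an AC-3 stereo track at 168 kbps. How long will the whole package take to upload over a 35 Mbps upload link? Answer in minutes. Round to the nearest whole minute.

Audio: 168 kbps = 0.168 Mbps.
lecture capture: 4.368 Mbps × 2340 s = 10221.1 Mb
podcast episode with video: 5.168 Mbps × 3540 s = 18294.7 Mb
wedding highlight reel: 20.168 Mbps × 270 s = 5445.4 Mb
feature film: 14.358 Mbps × 8820 s = 126637.6 Mb
Total: 160598.8 Mb = 20074.8 MB.
At 35 Mbps: 160598.8 / 35 = 4589 s ≈ 76.5 minutes.

76 minutes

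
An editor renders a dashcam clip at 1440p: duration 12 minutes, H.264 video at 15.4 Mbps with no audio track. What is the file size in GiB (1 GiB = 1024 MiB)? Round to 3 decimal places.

1.291 GiB

12 min = 720 s
Total bitrate: 15.4 Mbps.
Stream data: 15.400 Mbps × 720 s = 11088.0 Mb.
11,088 Mb = 1,386,000,000 bytes ÷ 1,073,741,824 = 1.291 GiB.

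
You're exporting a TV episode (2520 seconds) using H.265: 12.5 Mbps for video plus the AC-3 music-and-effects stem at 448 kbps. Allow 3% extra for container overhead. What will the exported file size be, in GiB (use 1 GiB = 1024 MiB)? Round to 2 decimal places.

3.91 GiB

Audio: 448 kbps = 0.448 Mbps.
Total bitrate: 12.5 + 0.448 = 12.948 Mbps.
Stream data: 12.948 Mbps × 2520 s = 32629.0 Mb.
With 3% container overhead: ×1.03.
33,608 Mb = 4,200,978,600 bytes ÷ 1,073,741,824 = 3.912 GiB.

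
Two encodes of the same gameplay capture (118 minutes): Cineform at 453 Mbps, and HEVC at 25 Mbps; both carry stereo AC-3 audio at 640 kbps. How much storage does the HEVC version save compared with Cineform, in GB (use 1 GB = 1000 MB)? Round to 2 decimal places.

378.78 GB

118 min = 7080 s
Audio: 640 kbps = 0.640 Mbps.
Cineform: 453.640 Mbps × 7080 s = 3211771.2 Mb = 401.471 GB.
HEVC: 25.640 Mbps × 7080 s = 181531.2 Mb = 22.691 GB.
Saving: 401.471 − 22.691 = 378.780 GB.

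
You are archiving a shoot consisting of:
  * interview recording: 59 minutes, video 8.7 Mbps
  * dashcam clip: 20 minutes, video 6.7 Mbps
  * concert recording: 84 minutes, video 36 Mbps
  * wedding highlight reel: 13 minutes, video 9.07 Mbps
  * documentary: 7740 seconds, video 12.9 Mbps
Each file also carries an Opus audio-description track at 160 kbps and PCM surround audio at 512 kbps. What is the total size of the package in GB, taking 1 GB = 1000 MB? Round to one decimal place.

Audio total: 160 + 512 = 672 kbps = 0.672 Mbps.
interview recording: 9.372 Mbps × 3540 s = 33176.9 Mb
dashcam clip: 7.372 Mbps × 1200 s = 8846.4 Mb
concert recording: 36.672 Mbps × 5040 s = 184826.9 Mb
wedding highlight reel: 9.742 Mbps × 780 s = 7598.8 Mb
documentary: 13.572 Mbps × 7740 s = 105047.3 Mb
Total: 339496.2 Mb = 42437.0 MB.
= 42.44 GB.

42.4 GB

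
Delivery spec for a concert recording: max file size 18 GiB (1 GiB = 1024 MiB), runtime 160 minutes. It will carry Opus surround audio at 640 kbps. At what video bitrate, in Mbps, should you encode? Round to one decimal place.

Budget: 18 GiB = 154618.8 Mb.
160 min = 9600 s
Total bitrate budget: 154618.8 Mb / 9600 s = 16.106 Mbps.
Audio: 640 kbps = 0.640 Mbps.
Video: 16.106 − 0.640 = 15.466 Mbps.

15.5 Mbps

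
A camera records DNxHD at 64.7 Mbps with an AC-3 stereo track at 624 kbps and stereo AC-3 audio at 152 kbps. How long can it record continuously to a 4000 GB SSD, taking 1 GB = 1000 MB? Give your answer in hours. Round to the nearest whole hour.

Audio total: 624 + 152 = 776 kbps = 0.776 Mbps.
Total bitrate: 64.7 + 0.776 = 65.476 Mbps.
Capacity: 4000 GB = 32,000,000 Mb.
Recording time: 32,000,000 / 65.476 = 488,729 s ≈ 136 hours.

136 hours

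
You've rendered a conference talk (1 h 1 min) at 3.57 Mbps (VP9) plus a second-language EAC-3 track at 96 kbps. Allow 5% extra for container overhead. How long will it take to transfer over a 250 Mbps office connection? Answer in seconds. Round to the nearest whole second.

56 seconds

1 h 1 min = 61 min = 3660 s
Audio: 96 kbps = 0.096 Mbps.
Total bitrate: 3.666 Mbps.
File: 3.666 Mbps × 3660 s = 13417.6 Mb.
With 5% container overhead: ×1.05. → 14088.4 Mb.
At 250 Mbps: 14088.4 / 250 = 56.4 s ≈ 56.4 seconds.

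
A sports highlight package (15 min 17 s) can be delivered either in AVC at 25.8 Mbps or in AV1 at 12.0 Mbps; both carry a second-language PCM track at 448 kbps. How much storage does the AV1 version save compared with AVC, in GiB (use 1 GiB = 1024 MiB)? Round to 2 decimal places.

15 min 17 s = 917 s
Audio: 448 kbps = 0.448 Mbps.
AVC: 26.248 Mbps × 917 s = 24069.4 Mb = 2.802 GiB.
AV1: 12.448 Mbps × 917 s = 11414.8 Mb = 1.329 GiB.
Saving: 2.802 − 1.329 = 1.473 GiB.

1.47 GiB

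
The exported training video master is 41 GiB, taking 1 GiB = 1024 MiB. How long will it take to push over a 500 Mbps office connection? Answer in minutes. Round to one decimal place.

File: 41 GiB = 352187.3 Mb.
At 500 Mbps: 352187.3 / 500 = 704.4 s ≈ 11.7 minutes.

11.7 minutes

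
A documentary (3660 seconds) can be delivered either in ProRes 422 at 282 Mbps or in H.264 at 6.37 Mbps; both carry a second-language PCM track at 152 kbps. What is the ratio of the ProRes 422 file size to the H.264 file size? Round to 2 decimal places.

43.26

Audio: 152 kbps = 0.152 Mbps.
ProRes 422: 282.152 Mbps × 3660 s = 1032676.3 Mb = 120.219 GiB.
H.264: 6.522 Mbps × 3660 s = 23870.5 Mb = 2.779 GiB.
Ratio: 120.219 / 2.779 = 43.262.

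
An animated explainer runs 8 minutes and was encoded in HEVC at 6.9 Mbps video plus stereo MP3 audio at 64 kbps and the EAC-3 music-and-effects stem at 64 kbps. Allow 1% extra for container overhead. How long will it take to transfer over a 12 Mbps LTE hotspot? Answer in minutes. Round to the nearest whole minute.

8 min = 480 s
Audio total: 64 + 64 = 128 kbps = 0.128 Mbps.
Total bitrate: 7.028 Mbps.
File: 7.028 Mbps × 480 s = 3373.4 Mb.
With 1% container overhead: ×1.01. → 3407.2 Mb.
At 12 Mbps: 3407.2 / 12 = 283.9 s ≈ 4.73 minutes.

5 minutes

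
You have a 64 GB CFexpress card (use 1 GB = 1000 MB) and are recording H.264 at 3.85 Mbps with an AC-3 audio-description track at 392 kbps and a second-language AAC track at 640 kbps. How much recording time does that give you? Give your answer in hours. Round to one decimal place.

29.1 hours

Audio total: 392 + 640 = 1032 kbps = 1.032 Mbps.
Total bitrate: 3.85 + 1.032 = 4.882 Mbps.
Capacity: 64 GB = 512,000 Mb.
Recording time: 512,000 / 4.882 = 104,875 s ≈ 29.1 hours.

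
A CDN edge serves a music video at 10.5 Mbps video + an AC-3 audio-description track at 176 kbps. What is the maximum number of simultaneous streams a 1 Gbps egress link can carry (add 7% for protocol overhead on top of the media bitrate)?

87

Audio: 176 kbps = 0.176 Mbps.
Per-viewer media rate: 10.676 Mbps.
On the wire with 7% overhead: 11.423 Mbps.
1 Gbps = 1,000 Mbps; 1,000 / 11.423 = 87.54 → 87 viewers.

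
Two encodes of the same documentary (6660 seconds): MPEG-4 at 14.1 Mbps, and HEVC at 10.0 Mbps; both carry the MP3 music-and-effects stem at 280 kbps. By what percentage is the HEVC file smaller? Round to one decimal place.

28.5%

Audio: 280 kbps = 0.280 Mbps.
MPEG-4: 14.380 Mbps × 6660 s = 95770.8 Mb = 11.971 GB.
HEVC: 10.280 Mbps × 6660 s = 68464.8 Mb = 8.558 GB.
Reduction: (1 − 8.558/11.971) × 100 = 28.51%.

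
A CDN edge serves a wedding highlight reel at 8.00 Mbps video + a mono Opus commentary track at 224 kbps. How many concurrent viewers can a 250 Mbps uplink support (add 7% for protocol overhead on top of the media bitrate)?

Audio: 224 kbps = 0.224 Mbps.
Per-viewer media rate: 8.224 Mbps.
On the wire with 7% overhead: 8.800 Mbps.
250 Mbps = 250.0 Mbps; 250.0 / 8.800 = 28.41 → 28 viewers.

28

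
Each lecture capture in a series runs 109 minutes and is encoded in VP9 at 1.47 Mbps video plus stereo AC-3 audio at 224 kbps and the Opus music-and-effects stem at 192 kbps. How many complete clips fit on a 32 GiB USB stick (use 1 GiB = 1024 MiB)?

22

109 min = 6540 s
Audio total: 224 + 192 = 416 kbps = 0.416 Mbps.
Total bitrate: 1.886 Mbps.
Per item: 1.886 Mbps × 6540 s = 12,334 Mb = 1,542 MB.
Capacity: 32 GiB = 274,878 Mb; 22.29 items → 22 complete.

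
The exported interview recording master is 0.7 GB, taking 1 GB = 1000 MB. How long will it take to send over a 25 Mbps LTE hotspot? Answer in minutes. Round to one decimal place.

File: 0.7 GB = 5600.0 Mb.
At 25 Mbps: 5600.0 / 25 = 224.0 s ≈ 3.73 minutes.

3.7 minutes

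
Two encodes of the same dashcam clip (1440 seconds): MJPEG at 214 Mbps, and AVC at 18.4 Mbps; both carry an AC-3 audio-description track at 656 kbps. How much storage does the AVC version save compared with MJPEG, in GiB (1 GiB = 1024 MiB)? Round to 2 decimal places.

Audio: 656 kbps = 0.656 Mbps.
MJPEG: 214.656 Mbps × 1440 s = 309104.6 Mb = 35.985 GiB.
AVC: 19.056 Mbps × 1440 s = 27440.6 Mb = 3.195 GiB.
Saving: 35.985 − 3.195 = 32.790 GiB.

32.79 GiB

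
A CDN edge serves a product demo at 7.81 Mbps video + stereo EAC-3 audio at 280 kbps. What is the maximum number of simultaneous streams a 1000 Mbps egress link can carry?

Audio: 280 kbps = 0.280 Mbps.
Per-viewer media rate: 8.090 Mbps.
1000 Mbps = 1,000 Mbps; 1,000 / 8.090 = 123.61 → 123 viewers.

123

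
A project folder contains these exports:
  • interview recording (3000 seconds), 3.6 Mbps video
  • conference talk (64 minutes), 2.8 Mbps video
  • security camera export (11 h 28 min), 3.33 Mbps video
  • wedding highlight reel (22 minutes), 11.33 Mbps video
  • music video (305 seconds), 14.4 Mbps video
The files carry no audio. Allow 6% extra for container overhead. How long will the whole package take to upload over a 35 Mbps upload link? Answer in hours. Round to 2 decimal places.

interview recording: 3.600 Mbps × 3000 s × 1.06 = 11448.0 Mb
conference talk: 2.800 Mbps × 3840 s × 1.06 = 11397.1 Mb
security camera export: 3.330 Mbps × 41280 s × 1.06 = 145710.1 Mb
wedding highlight reel: 11.330 Mbps × 1320 s × 1.06 = 15852.9 Mb
music video: 14.400 Mbps × 305 s × 1.06 = 4655.5 Mb
Total: 189063.7 Mb = 23633.0 MB.
At 35 Mbps: 189063.7 / 35 = 5402 s ≈ 1.5 hours.

1.50 hours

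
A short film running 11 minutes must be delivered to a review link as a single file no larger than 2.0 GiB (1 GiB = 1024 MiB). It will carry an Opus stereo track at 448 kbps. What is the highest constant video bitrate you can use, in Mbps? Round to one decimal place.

25.6 Mbps

Budget: 2.0 GiB = 17179.9 Mb.
11 min = 660 s
Total bitrate budget: 17179.9 Mb / 660 s = 26.030 Mbps.
Audio: 448 kbps = 0.448 Mbps.
Video: 26.030 − 0.448 = 25.582 Mbps.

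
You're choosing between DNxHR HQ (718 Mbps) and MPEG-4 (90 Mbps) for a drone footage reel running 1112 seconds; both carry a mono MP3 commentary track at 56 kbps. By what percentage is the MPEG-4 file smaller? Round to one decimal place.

87.5%

Audio: 56 kbps = 0.056 Mbps.
DNxHR HQ: 718.056 Mbps × 1112 s = 798478.3 Mb = 92.955 GiB.
MPEG-4: 90.056 Mbps × 1112 s = 100142.3 Mb = 11.658 GiB.
Reduction: (1 − 11.658/92.955) × 100 = 87.46%.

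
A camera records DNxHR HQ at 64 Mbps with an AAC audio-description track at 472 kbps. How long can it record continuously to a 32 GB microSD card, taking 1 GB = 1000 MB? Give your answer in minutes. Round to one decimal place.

Audio: 472 kbps = 0.472 Mbps.
Total bitrate: 64 + 0.472 = 64.472 Mbps.
Capacity: 32 GB = 256,000 Mb.
Recording time: 256,000 / 64.472 = 3,971 s ≈ 66.2 minutes.

66.2 minutes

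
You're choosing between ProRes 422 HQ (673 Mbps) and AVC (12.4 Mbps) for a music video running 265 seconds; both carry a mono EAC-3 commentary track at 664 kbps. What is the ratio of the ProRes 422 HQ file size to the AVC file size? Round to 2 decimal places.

Audio: 664 kbps = 0.664 Mbps.
ProRes 422 HQ: 673.664 Mbps × 265 s = 178521.0 Mb = 22.315 GB.
AVC: 13.064 Mbps × 265 s = 3462.0 Mb = 0.433 GB.
Ratio: 22.315 / 0.433 = 51.566.

51.57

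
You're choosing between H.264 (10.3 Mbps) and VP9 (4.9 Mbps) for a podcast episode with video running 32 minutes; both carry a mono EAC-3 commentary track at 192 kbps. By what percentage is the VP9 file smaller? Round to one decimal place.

51.5%

32 min = 1920 s
Audio: 192 kbps = 0.192 Mbps.
H.264: 10.492 Mbps × 1920 s = 20144.6 Mb = 2.345 GiB.
VP9: 5.092 Mbps × 1920 s = 9776.6 Mb = 1.138 GiB.
Reduction: (1 − 1.138/2.345) × 100 = 51.47%.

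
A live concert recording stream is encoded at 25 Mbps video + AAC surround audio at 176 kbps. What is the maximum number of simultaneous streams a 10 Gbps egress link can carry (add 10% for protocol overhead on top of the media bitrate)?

361

Audio: 176 kbps = 0.176 Mbps.
Per-viewer media rate: 25.176 Mbps.
On the wire with 10% overhead: 27.694 Mbps.
10 Gbps = 10,000 Mbps; 10,000 / 27.694 = 361.09 → 361 viewers.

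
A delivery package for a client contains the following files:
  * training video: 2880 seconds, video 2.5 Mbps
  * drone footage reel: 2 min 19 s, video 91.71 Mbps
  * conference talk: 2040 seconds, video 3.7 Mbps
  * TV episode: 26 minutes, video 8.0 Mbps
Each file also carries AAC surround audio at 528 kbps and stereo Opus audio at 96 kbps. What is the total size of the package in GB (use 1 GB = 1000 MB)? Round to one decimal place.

Audio total: 528 + 96 = 624 kbps = 0.624 Mbps.
training video: 3.124 Mbps × 2880 s = 8997.1 Mb
drone footage reel: 92.334 Mbps × 139 s = 12834.4 Mb
conference talk: 4.324 Mbps × 2040 s = 8821.0 Mb
TV episode: 8.624 Mbps × 1560 s = 13453.4 Mb
Total: 44105.9 Mb = 5513.2 MB.
= 5.513 GB.

5.5 GB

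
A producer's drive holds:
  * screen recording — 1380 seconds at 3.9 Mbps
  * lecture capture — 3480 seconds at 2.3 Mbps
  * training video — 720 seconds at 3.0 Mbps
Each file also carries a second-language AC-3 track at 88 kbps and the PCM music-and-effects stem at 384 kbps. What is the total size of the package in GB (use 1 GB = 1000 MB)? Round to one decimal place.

Audio total: 88 + 384 = 472 kbps = 0.472 Mbps.
screen recording: 4.372 Mbps × 1380 s = 6033.4 Mb
lecture capture: 2.772 Mbps × 3480 s = 9646.6 Mb
training video: 3.472 Mbps × 720 s = 2499.8 Mb
Total: 18179.8 Mb = 2272.5 MB.
= 2.272 GB.

2.3 GB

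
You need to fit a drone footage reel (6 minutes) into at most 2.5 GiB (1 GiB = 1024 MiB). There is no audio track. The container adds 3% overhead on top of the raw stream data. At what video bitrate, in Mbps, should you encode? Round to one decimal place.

57.9 Mbps

Budget: 2.5 GiB = 21474.8 Mb.
Stream payload after overhead: 21474.8 / 1.03 = 20849.4 Mb.
6 min = 360 s
Total bitrate budget: 20849.4 Mb / 360 s = 57.915 Mbps.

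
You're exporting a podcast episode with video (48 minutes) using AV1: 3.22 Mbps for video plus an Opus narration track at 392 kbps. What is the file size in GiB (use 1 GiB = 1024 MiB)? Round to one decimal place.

48 min = 2880 s
Audio: 392 kbps = 0.392 Mbps.
Total bitrate: 3.22 + 0.392 = 3.612 Mbps.
Stream data: 3.612 Mbps × 2880 s = 10402.6 Mb.
10,403 Mb = 1,300,320,000 bytes ÷ 1,073,741,824 = 1.211 GiB.

1.2 GiB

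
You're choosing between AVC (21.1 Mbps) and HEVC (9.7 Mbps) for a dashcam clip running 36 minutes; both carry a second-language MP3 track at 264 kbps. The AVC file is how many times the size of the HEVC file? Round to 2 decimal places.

36 min = 2160 s
Audio: 264 kbps = 0.264 Mbps.
AVC: 21.364 Mbps × 2160 s = 46146.2 Mb = 5.768 GB.
HEVC: 9.964 Mbps × 2160 s = 21522.2 Mb = 2.690 GB.
Ratio: 5.768 / 2.690 = 2.144.

2.14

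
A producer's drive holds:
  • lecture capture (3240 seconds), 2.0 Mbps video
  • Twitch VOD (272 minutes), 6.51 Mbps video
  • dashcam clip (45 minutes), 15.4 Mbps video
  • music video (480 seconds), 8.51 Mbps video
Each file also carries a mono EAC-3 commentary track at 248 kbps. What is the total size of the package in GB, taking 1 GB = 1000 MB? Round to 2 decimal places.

Audio: 248 kbps = 0.248 Mbps.
lecture capture: 2.248 Mbps × 3240 s = 7283.5 Mb
Twitch VOD: 6.758 Mbps × 16320 s = 110290.6 Mb
dashcam clip: 15.648 Mbps × 2700 s = 42249.6 Mb
music video: 8.758 Mbps × 480 s = 4203.8 Mb
Total: 164027.5 Mb = 20503.4 MB.
= 20.50 GB.

20.50 GB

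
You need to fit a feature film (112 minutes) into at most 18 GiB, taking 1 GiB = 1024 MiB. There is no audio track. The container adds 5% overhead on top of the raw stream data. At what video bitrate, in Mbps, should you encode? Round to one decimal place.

Budget: 18 GiB = 154618.8 Mb.
Stream payload after overhead: 154618.8 / 1.05 = 147256.0 Mb.
112 min = 6720 s
Total bitrate budget: 147256.0 Mb / 6720 s = 21.913 Mbps.

21.9 Mbps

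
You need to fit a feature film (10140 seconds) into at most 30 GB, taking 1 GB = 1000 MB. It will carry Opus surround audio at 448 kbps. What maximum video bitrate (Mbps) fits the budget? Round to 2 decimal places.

Budget: 30 GB = 240000.0 Mb.
Total bitrate budget: 240000.0 Mb / 10140 s = 23.669 Mbps.
Audio: 448 kbps = 0.448 Mbps.
Video: 23.669 − 0.448 = 23.221 Mbps.

23.22 Mbps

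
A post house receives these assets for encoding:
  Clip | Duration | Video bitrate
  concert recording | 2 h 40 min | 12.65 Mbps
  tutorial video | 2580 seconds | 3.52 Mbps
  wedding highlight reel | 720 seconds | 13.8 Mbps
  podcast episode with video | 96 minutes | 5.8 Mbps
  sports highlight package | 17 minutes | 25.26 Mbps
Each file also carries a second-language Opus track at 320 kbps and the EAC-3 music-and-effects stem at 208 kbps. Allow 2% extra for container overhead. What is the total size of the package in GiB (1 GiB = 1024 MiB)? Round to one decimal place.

24.9 GiB

Audio total: 320 + 208 = 528 kbps = 0.528 Mbps.
concert recording: 13.178 Mbps × 9600 s × 1.02 = 129039.0 Mb
tutorial video: 4.048 Mbps × 2580 s × 1.02 = 10652.7 Mb
wedding highlight reel: 14.328 Mbps × 720 s × 1.02 = 10522.5 Mb
podcast episode with video: 6.328 Mbps × 5760 s × 1.02 = 37178.3 Mb
sports highlight package: 25.788 Mbps × 1020 s × 1.02 = 26829.8 Mb
Total: 214222.3 Mb = 26777.8 MB.
= 24.94 GiB.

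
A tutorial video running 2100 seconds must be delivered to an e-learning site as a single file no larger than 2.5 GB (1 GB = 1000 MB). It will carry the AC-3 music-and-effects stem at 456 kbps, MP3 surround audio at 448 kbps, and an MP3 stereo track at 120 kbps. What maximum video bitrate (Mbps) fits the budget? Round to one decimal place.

8.5 Mbps

Budget: 2.5 GB = 20000.0 Mb.
Total bitrate budget: 20000.0 Mb / 2100 s = 9.524 Mbps.
Audio total: 456 + 448 + 120 = 1024 kbps = 1.024 Mbps.
Video: 9.524 − 1.024 = 8.500 Mbps.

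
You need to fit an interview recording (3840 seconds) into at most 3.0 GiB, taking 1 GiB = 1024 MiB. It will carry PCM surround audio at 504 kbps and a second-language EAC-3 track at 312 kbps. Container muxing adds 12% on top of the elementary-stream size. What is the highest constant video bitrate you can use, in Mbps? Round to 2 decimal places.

5.18 Mbps

Budget: 3.0 GiB = 25769.8 Mb.
Stream payload after overhead: 25769.8 / 1.12 = 23008.8 Mb.
Total bitrate budget: 23008.8 Mb / 3840 s = 5.992 Mbps.
Audio total: 504 + 312 = 816 kbps = 0.816 Mbps.
Video: 5.992 − 0.816 = 5.176 Mbps.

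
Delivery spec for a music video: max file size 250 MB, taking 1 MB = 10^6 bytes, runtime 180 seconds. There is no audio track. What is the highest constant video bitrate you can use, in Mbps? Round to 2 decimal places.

Budget: 250 MB = 2000.0 Mb.
Total bitrate budget: 2000.0 Mb / 180 s = 11.111 Mbps.

11.11 Mbps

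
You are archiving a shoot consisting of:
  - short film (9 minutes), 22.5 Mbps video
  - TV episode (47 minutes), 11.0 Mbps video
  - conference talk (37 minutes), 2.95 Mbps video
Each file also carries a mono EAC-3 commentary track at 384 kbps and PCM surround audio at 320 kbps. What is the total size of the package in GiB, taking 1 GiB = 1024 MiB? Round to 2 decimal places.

6.25 GiB

Audio total: 384 + 320 = 704 kbps = 0.704 Mbps.
short film: 23.204 Mbps × 540 s = 12530.2 Mb
TV episode: 11.704 Mbps × 2820 s = 33005.3 Mb
conference talk: 3.654 Mbps × 2220 s = 8111.9 Mb
Total: 53647.3 Mb = 6705.9 MB.
= 6.245 GiB.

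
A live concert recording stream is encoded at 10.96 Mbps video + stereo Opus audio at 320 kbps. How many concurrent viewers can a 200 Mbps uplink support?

17

Audio: 320 kbps = 0.320 Mbps.
Per-viewer media rate: 11.280 Mbps.
200 Mbps = 200.0 Mbps; 200.0 / 11.280 = 17.73 → 17 viewers.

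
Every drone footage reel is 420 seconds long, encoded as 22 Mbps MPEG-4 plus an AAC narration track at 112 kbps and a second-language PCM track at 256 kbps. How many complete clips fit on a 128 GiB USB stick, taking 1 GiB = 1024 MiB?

117

Audio total: 112 + 256 = 368 kbps = 0.368 Mbps.
Total bitrate: 22.368 Mbps.
Per item: 22.368 Mbps × 420 s = 9,395 Mb = 1,174 MB.
Capacity: 128 GiB = 1,099,512 Mb; 117.04 items → 117 complete.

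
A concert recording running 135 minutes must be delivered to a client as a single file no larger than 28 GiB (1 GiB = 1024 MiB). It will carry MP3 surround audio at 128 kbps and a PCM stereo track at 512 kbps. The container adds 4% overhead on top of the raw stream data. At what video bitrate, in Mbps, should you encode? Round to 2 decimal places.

27.91 Mbps

Budget: 28 GiB = 240518.2 Mb.
Stream payload after overhead: 240518.2 / 1.04 = 231267.5 Mb.
135 min = 8100 s
Total bitrate budget: 231267.5 Mb / 8100 s = 28.552 Mbps.
Audio total: 128 + 512 = 640 kbps = 0.640 Mbps.
Video: 28.552 − 0.640 = 27.912 Mbps.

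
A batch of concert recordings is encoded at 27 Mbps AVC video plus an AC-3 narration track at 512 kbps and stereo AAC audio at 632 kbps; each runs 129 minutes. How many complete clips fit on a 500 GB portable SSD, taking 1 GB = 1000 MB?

18

129 min = 7740 s
Audio total: 512 + 632 = 1144 kbps = 1.144 Mbps.
Total bitrate: 28.144 Mbps.
Per item: 28.144 Mbps × 7740 s = 217,835 Mb = 27,229 MB.
Capacity: 500 GB = 4,000,000 Mb; 18.36 items → 18 complete.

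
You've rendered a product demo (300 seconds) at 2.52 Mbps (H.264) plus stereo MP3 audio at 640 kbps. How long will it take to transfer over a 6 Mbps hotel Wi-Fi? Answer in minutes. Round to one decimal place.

2.6 minutes

Audio: 640 kbps = 0.640 Mbps.
Total bitrate: 3.160 Mbps.
File: 3.160 Mbps × 300 s = 948.0 Mb.
At 6 Mbps: 948.0 / 6 = 158.0 s ≈ 2.63 minutes.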